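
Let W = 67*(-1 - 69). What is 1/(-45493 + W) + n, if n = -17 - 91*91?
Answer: -416418535/50183 ≈ -8298.0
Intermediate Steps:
n = -8298 (n = -17 - 8281 = -8298)
W = -4690 (W = 67*(-70) = -4690)
1/(-45493 + W) + n = 1/(-45493 - 4690) - 8298 = 1/(-50183) - 8298 = -1/50183 - 8298 = -416418535/50183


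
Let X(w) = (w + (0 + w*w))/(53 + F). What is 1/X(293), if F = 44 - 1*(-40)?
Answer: 137/86142 ≈ 0.0015904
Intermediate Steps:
F = 84 (F = 44 + 40 = 84)
X(w) = w/137 + w**2/137 (X(w) = (w + (0 + w*w))/(53 + 84) = (w + (0 + w**2))/137 = (w + w**2)*(1/137) = w/137 + w**2/137)
1/X(293) = 1/((1/137)*293*(1 + 293)) = 1/((1/137)*293*294) = 1/(86142/137) = 137/86142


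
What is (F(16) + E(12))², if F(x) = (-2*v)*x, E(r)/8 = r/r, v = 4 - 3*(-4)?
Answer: 254016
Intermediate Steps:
v = 16 (v = 4 + 12 = 16)
E(r) = 8 (E(r) = 8*(r/r) = 8*1 = 8)
F(x) = -32*x (F(x) = (-2*16)*x = -32*x)
(F(16) + E(12))² = (-32*16 + 8)² = (-512 + 8)² = (-504)² = 254016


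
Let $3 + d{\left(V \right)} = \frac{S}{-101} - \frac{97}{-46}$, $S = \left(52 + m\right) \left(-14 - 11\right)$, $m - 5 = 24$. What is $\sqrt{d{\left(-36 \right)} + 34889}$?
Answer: $\frac{9 \sqrt{9302513898}}{4646} \approx 186.84$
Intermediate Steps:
$m = 29$ ($m = 5 + 24 = 29$)
$S = -2025$ ($S = \left(52 + 29\right) \left(-14 - 11\right) = 81 \left(-25\right) = -2025$)
$d{\left(V \right)} = \frac{89009}{4646}$ ($d{\left(V \right)} = -3 - \left(- \frac{2025}{101} - \frac{97}{46}\right) = -3 - - \frac{102947}{4646} = -3 + \left(\frac{2025}{101} + \frac{97}{46}\right) = -3 + \frac{102947}{4646} = \frac{89009}{4646}$)
$\sqrt{d{\left(-36 \right)} + 34889} = \sqrt{\frac{89009}{4646} + 34889} = \sqrt{\frac{162183303}{4646}} = \frac{9 \sqrt{9302513898}}{4646}$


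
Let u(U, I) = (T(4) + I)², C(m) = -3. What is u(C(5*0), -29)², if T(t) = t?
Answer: 390625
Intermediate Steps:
u(U, I) = (4 + I)²
u(C(5*0), -29)² = ((4 - 29)²)² = ((-25)²)² = 625² = 390625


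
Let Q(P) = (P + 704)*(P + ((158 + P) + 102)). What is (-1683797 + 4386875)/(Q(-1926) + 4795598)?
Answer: 7151/24299 ≈ 0.29429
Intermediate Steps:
Q(P) = (260 + 2*P)*(704 + P) (Q(P) = (704 + P)*(P + (260 + P)) = (704 + P)*(260 + 2*P) = (260 + 2*P)*(704 + P))
(-1683797 + 4386875)/(Q(-1926) + 4795598) = (-1683797 + 4386875)/((183040 + 2*(-1926)**2 + 1668*(-1926)) + 4795598) = 2703078/((183040 + 2*3709476 - 3212568) + 4795598) = 2703078/((183040 + 7418952 - 3212568) + 4795598) = 2703078/(4389424 + 4795598) = 2703078/9185022 = 2703078*(1/9185022) = 7151/24299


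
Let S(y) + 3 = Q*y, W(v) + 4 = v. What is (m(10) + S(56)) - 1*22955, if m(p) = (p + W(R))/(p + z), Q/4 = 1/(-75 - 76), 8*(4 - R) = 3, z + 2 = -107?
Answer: -249616561/10872 ≈ -22960.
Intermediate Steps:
z = -109 (z = -2 - 107 = -109)
R = 29/8 (R = 4 - ⅛*3 = 4 - 3/8 = 29/8 ≈ 3.6250)
W(v) = -4 + v
Q = -4/151 (Q = 4/(-75 - 76) = 4/(-151) = 4*(-1/151) = -4/151 ≈ -0.026490)
S(y) = -3 - 4*y/151
m(p) = (-3/8 + p)/(-109 + p) (m(p) = (p + (-4 + 29/8))/(p - 109) = (p - 3/8)/(-109 + p) = (-3/8 + p)/(-109 + p))
(m(10) + S(56)) - 1*22955 = ((-3/8 + 10)/(-109 + 10) + (-3 - 4/151*56)) - 1*22955 = ((77/8)/(-99) + (-3 - 224/151)) - 22955 = (-1/99*77/8 - 677/151) - 22955 = (-7/72 - 677/151) - 22955 = -49801/10872 - 22955 = -249616561/10872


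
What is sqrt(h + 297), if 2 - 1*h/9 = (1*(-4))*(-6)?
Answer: 3*sqrt(11) ≈ 9.9499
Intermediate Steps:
h = -198 (h = 18 - 9*1*(-4)*(-6) = 18 - (-36)*(-6) = 18 - 9*24 = 18 - 216 = -198)
sqrt(h + 297) = sqrt(-198 + 297) = sqrt(99) = 3*sqrt(11)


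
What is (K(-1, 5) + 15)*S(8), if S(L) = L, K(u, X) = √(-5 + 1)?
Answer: 120 + 16*I ≈ 120.0 + 16.0*I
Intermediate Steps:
K(u, X) = 2*I (K(u, X) = √(-4) = 2*I)
(K(-1, 5) + 15)*S(8) = (2*I + 15)*8 = (15 + 2*I)*8 = 120 + 16*I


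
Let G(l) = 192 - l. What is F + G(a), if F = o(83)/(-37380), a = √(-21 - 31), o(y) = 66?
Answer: 1196149/6230 - 2*I*√13 ≈ 192.0 - 7.2111*I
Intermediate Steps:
a = 2*I*√13 (a = √(-52) = 2*I*√13 ≈ 7.2111*I)
F = -11/6230 (F = 66/(-37380) = 66*(-1/37380) = -11/6230 ≈ -0.0017656)
F + G(a) = -11/6230 + (192 - 2*I*√13) = 1196149/6230 - 2*I*√13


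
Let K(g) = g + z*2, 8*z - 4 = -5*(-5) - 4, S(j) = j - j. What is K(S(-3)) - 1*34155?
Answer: -136595/4 ≈ -34149.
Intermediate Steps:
S(j) = 0
z = 25/8 (z = 1/2 + (-5*(-5) - 4)/8 = 1/2 + (25 - 4)/8 = 1/2 + (1/8)*21 = 1/2 + 21/8 = 25/8 ≈ 3.1250)
K(g) = 25/4 + g (K(g) = g + (25/8)*2 = g + 25/4 = 25/4 + g)
K(S(-3)) - 1*34155 = (25/4 + 0) - 1*34155 = 25/4 - 34155 = -136595/4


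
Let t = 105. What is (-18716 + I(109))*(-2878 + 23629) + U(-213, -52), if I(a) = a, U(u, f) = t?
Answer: -386113752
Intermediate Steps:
U(u, f) = 105
(-18716 + I(109))*(-2878 + 23629) + U(-213, -52) = (-18716 + 109)*(-2878 + 23629) + 105 = -18607*20751 + 105 = -386113857 + 105 = -386113752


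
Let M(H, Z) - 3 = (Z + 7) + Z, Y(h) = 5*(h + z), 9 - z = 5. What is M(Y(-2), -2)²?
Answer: 36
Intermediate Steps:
z = 4 (z = 9 - 1*5 = 9 - 5 = 4)
Y(h) = 20 + 5*h (Y(h) = 5*(h + 4) = 5*(4 + h) = 20 + 5*h)
M(H, Z) = 10 + 2*Z (M(H, Z) = 3 + ((Z + 7) + Z) = 3 + ((7 + Z) + Z) = 3 + (7 + 2*Z) = 10 + 2*Z)
M(Y(-2), -2)² = (10 + 2*(-2))² = (10 - 4)² = 6² = 36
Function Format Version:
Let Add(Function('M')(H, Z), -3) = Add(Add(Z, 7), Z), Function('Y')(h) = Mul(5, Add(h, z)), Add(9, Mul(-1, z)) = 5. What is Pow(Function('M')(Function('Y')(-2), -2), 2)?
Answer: 36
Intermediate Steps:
z = 4 (z = Add(9, Mul(-1, 5)) = Add(9, -5) = 4)
Function('Y')(h) = Add(20, Mul(5, h)) (Function('Y')(h) = Mul(5, Add(h, 4)) = Mul(5, Add(4, h)) = Add(20, Mul(5, h)))
Function('M')(H, Z) = Add(10, Mul(2, Z)) (Function('M')(H, Z) = Add(3, Add(Add(Z, 7), Z)) = Add(3, Add(Add(7, Z), Z)) = Add(3, Add(7, Mul(2, Z))) = Add(10, Mul(2, Z)))
Pow(Function('M')(Function('Y')(-2), -2), 2) = Pow(Add(10, Mul(2, -2)), 2) = Pow(Add(10, -4), 2) = Pow(6, 2) = 36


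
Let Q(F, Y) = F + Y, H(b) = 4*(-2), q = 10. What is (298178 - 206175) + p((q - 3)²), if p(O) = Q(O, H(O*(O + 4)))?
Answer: 92044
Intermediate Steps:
H(b) = -8
p(O) = -8 + O (p(O) = O - 8 = -8 + O)
(298178 - 206175) + p((q - 3)²) = (298178 - 206175) + (-8 + (10 - 3)²) = 92003 + (-8 + 7²) = 92003 + (-8 + 49) = 92003 + 41 = 92044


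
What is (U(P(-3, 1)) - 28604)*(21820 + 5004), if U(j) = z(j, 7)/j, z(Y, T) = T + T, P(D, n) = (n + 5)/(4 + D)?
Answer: -2301633320/3 ≈ -7.6721e+8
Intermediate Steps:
P(D, n) = (5 + n)/(4 + D)
z(Y, T) = 2*T
U(j) = 14/j (U(j) = (2*7)/j = 14/j)
(U(P(-3, 1)) - 28604)*(21820 + 5004) = (14/(((5 + 1)/(4 - 3))) - 28604)*(21820 + 5004) = (14/((6/1)) - 28604)*26824 = (14/((1*6)) - 28604)*26824 = (14/6 - 28604)*26824 = (14*(1/6) - 28604)*26824 = (7/3 - 28604)*26824 = -85805/3*26824 = -2301633320/3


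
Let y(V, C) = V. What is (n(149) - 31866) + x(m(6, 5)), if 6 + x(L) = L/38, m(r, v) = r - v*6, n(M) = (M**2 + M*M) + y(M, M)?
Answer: 240889/19 ≈ 12678.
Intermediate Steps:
n(M) = M + 2*M**2 (n(M) = (M**2 + M*M) + M = (M**2 + M**2) + M = 2*M**2 + M = M + 2*M**2)
m(r, v) = r - 6*v
x(L) = -6 + L/38
(n(149) - 31866) + x(m(6, 5)) = (149*(1 + 2*149) - 31866) + (-6 + (6 - 6*5)/38) = (149*(1 + 298) - 31866) + (-6 + (6 - 30)/38) = (149*299 - 31866) + (-6 + (1/38)*(-24)) = (44551 - 31866) + (-6 - 12/19) = 12685 - 126/19 = 240889/19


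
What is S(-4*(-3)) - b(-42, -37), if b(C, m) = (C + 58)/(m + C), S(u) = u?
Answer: 964/79 ≈ 12.203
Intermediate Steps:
b(C, m) = (58 + C)/(C + m)
S(-4*(-3)) - b(-42, -37) = -4*(-3) - (58 - 42)/(-42 - 37) = 12 - 16/(-79) = 12 - (-1)*16/79 = 12 - 1*(-16/79) = 12 + 16/79 = 964/79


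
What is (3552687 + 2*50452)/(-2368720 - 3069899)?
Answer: -3653591/5438619 ≈ -0.67179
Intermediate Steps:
(3552687 + 2*50452)/(-2368720 - 3069899) = (3552687 + 100904)/(-5438619) = 3653591*(-1/5438619) = -3653591/5438619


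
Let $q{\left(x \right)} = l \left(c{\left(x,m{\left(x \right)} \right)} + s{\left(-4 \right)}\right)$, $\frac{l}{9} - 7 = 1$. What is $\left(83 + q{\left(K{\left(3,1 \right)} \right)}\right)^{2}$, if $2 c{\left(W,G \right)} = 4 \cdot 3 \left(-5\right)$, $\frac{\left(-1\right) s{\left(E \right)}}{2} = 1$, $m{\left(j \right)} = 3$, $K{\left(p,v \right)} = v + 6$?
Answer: $4932841$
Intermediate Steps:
$K{\left(p,v \right)} = 6 + v$
$l = 72$ ($l = 63 + 9 \cdot 1 = 63 + 9 = 72$)
$s{\left(E \right)} = -2$ ($s{\left(E \right)} = \left(-2\right) 1 = -2$)
$c{\left(W,G \right)} = -30$ ($c{\left(W,G \right)} = \frac{4 \cdot 3 \left(-5\right)}{2} = \frac{12 \left(-5\right)}{2} = \frac{1}{2} \left(-60\right) = -30$)
$q{\left(x \right)} = -2304$ ($q{\left(x \right)} = 72 \left(-30 - 2\right) = 72 \left(-32\right) = -2304$)
$\left(83 + q{\left(K{\left(3,1 \right)} \right)}\right)^{2} = \left(83 - 2304\right)^{2} = \left(-2221\right)^{2} = 4932841$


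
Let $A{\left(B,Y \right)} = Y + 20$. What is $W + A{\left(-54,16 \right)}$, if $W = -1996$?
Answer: $-1960$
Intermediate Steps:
$A{\left(B,Y \right)} = 20 + Y$
$W + A{\left(-54,16 \right)} = -1996 + \left(20 + 16\right) = -1996 + 36 = -1960$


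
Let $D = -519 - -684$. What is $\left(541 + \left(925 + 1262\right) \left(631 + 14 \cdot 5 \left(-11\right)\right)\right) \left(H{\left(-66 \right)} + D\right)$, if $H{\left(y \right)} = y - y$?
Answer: $-50069580$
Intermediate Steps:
$H{\left(y \right)} = 0$
$D = 165$ ($D = -519 + 684 = 165$)
$\left(541 + \left(925 + 1262\right) \left(631 + 14 \cdot 5 \left(-11\right)\right)\right) \left(H{\left(-66 \right)} + D\right) = \left(541 + \left(925 + 1262\right) \left(631 + 14 \cdot 5 \left(-11\right)\right)\right) \left(0 + 165\right) = \left(541 + 2187 \left(631 + 70 \left(-11\right)\right)\right) 165 = \left(541 + 2187 \left(631 - 770\right)\right) 165 = \left(541 + 2187 \left(-139\right)\right) 165 = \left(541 - 303993\right) 165 = \left(-303452\right) 165 = -50069580$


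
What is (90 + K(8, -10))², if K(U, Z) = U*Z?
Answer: 100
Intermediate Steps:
(90 + K(8, -10))² = (90 + 8*(-10))² = (90 - 80)² = 10² = 100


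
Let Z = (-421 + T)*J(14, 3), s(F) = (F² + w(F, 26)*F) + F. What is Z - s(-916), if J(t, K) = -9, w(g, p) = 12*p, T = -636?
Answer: -542835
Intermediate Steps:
s(F) = F² + 313*F (s(F) = (F² + (12*26)*F) + F = (F² + 312*F) + F = F² + 313*F)
Z = 9513 (Z = (-421 - 636)*(-9) = -1057*(-9) = 9513)
Z - s(-916) = 9513 - (-916)*(313 - 916) = 9513 - (-916)*(-603) = 9513 - 1*552348 = 9513 - 552348 = -542835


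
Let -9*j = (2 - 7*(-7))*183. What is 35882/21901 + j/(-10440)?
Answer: 36119947/20786040 ≈ 1.7377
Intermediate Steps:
j = -1037 (j = -(2 - 7*(-7))*183/9 = -(2 + 49)*183/9 = -17*183/3 = -⅑*9333 = -1037)
35882/21901 + j/(-10440) = 35882/21901 - 1037/(-10440) = 35882*(1/21901) - 1037*(-1/10440) = 3262/1991 + 1037/10440 = 36119947/20786040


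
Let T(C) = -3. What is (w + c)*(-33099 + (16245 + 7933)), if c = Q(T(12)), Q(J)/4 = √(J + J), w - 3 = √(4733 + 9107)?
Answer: -26763 - 35684*√865 - 35684*I*√6 ≈ -1.0763e+6 - 87408.0*I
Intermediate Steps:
w = 3 + 4*√865 (w = 3 + √(4733 + 9107) = 3 + √13840 = 3 + 4*√865 ≈ 120.64)
Q(J) = 4*√2*√J (Q(J) = 4*√(J + J) = 4*√(2*J) = 4*(√2*√J) = 4*√2*√J)
c = 4*I*√6 (c = 4*√2*√(-3) = 4*√2*(I*√3) = 4*I*√6 ≈ 9.798*I)
(w + c)*(-33099 + (16245 + 7933)) = ((3 + 4*√865) + 4*I*√6)*(-33099 + (16245 + 7933)) = (3 + 4*√865 + 4*I*√6)*(-33099 + 24178) = (3 + 4*√865 + 4*I*√6)*(-8921) = -26763 - 35684*√865 - 35684*I*√6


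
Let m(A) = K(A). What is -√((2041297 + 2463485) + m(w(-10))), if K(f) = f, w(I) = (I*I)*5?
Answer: -√4505282 ≈ -2122.6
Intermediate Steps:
w(I) = 5*I² (w(I) = I²*5 = 5*I²)
m(A) = A
-√((2041297 + 2463485) + m(w(-10))) = -√((2041297 + 2463485) + 5*(-10)²) = -√(4504782 + 5*100) = -√(4504782 + 500) = -√4505282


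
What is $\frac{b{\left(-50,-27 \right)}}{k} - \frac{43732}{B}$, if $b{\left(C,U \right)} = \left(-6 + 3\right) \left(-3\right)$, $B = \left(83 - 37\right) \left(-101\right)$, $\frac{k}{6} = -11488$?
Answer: $\frac{502386247}{53373248} \approx 9.4127$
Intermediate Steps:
$k = -68928$ ($k = 6 \left(-11488\right) = -68928$)
$B = -4646$ ($B = 46 \left(-101\right) = -4646$)
$b{\left(C,U \right)} = 9$ ($b{\left(C,U \right)} = \left(-3\right) \left(-3\right) = 9$)
$\frac{b{\left(-50,-27 \right)}}{k} - \frac{43732}{B} = \frac{9}{-68928} - \frac{43732}{-4646} = 9 \left(- \frac{1}{68928}\right) - - \frac{21866}{2323} = - \frac{3}{22976} + \frac{21866}{2323} = \frac{502386247}{53373248}$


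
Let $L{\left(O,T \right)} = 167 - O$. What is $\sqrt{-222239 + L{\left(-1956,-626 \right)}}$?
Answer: $2 i \sqrt{55029} \approx 469.17 i$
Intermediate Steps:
$\sqrt{-222239 + L{\left(-1956,-626 \right)}} = \sqrt{-222239 + \left(167 - -1956\right)} = \sqrt{-222239 + \left(167 + 1956\right)} = \sqrt{-222239 + 2123} = \sqrt{-220116} = 2 i \sqrt{55029}$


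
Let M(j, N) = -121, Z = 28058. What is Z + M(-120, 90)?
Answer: 27937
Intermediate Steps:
Z + M(-120, 90) = 28058 - 121 = 27937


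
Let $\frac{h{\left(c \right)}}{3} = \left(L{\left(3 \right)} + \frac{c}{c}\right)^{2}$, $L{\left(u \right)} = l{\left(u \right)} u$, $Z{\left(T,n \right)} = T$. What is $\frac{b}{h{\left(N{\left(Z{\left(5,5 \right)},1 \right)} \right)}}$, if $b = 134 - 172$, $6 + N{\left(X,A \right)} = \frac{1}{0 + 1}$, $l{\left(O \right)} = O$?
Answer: $- \frac{19}{150} \approx -0.12667$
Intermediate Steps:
$L{\left(u \right)} = u^{2}$ ($L{\left(u \right)} = u u = u^{2}$)
$N{\left(X,A \right)} = -5$ ($N{\left(X,A \right)} = -6 + \frac{1}{0 + 1} = -6 + 1^{-1} = -6 + 1 = -5$)
$h{\left(c \right)} = 300$ ($h{\left(c \right)} = 3 \left(3^{2} + \frac{c}{c}\right)^{2} = 3 \left(9 + 1\right)^{2} = 3 \cdot 10^{2} = 3 \cdot 100 = 300$)
$b = -38$
$\frac{b}{h{\left(N{\left(Z{\left(5,5 \right)},1 \right)} \right)}} = - \frac{38}{300} = \left(-38\right) \frac{1}{300} = - \frac{19}{150}$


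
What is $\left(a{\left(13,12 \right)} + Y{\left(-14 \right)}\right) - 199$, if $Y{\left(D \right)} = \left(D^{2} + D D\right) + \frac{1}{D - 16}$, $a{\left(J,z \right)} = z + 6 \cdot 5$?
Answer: $\frac{7049}{30} \approx 234.97$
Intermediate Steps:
$a{\left(J,z \right)} = 30 + z$ ($a{\left(J,z \right)} = z + 30 = 30 + z$)
$Y{\left(D \right)} = \frac{1}{-16 + D} + 2 D^{2}$ ($Y{\left(D \right)} = \left(D^{2} + D^{2}\right) + \frac{1}{-16 + D} = 2 D^{2} + \frac{1}{-16 + D} = \frac{1}{-16 + D} + 2 D^{2}$)
$\left(a{\left(13,12 \right)} + Y{\left(-14 \right)}\right) - 199 = \left(\left(30 + 12\right) + \frac{1 - 32 \left(-14\right)^{2} + 2 \left(-14\right)^{3}}{-16 - 14}\right) - 199 = \left(42 + \frac{1 - 6272 + 2 \left(-2744\right)}{-30}\right) - 199 = \left(42 - \frac{1 - 6272 - 5488}{30}\right) - 199 = \left(42 - - \frac{11759}{30}\right) - 199 = \left(42 + \frac{11759}{30}\right) - 199 = \frac{13019}{30} - 199 = \frac{7049}{30}$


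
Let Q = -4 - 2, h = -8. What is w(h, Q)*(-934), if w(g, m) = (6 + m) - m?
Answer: -5604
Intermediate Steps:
Q = -6
w(g, m) = 6
w(h, Q)*(-934) = 6*(-934) = -5604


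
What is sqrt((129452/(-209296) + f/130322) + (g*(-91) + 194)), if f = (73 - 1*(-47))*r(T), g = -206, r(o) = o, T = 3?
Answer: sqrt(55040607565936204567517)/1704742082 ≈ 137.62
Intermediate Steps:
f = 360 (f = (73 - 1*(-47))*3 = (73 + 47)*3 = 120*3 = 360)
sqrt((129452/(-209296) + f/130322) + (g*(-91) + 194)) = sqrt((129452/(-209296) + 360/130322) + (-206*(-91) + 194)) = sqrt((129452*(-1/209296) + 360*(1/130322)) + (18746 + 194)) = sqrt((-32363/52324 + 180/65161) + 18940) = sqrt(-2099387123/3409484164 + 18940) = sqrt(64573530679037/3409484164) = sqrt(55040607565936204567517)/1704742082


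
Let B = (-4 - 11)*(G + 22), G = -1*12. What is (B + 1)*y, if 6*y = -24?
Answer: 596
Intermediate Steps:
G = -12
y = -4 (y = (⅙)*(-24) = -4)
B = -150 (B = (-4 - 11)*(-12 + 22) = -15*10 = -150)
(B + 1)*y = (-150 + 1)*(-4) = -149*(-4) = 596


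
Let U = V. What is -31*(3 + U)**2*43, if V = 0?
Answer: -11997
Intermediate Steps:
U = 0
-31*(3 + U)**2*43 = -31*(3 + 0)**2*43 = -31*3**2*43 = -31*9*43 = -279*43 = -11997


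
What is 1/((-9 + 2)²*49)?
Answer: 1/2401 ≈ 0.00041649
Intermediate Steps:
1/((-9 + 2)²*49) = 1/((-7)²*49) = 1/(49*49) = 1/2401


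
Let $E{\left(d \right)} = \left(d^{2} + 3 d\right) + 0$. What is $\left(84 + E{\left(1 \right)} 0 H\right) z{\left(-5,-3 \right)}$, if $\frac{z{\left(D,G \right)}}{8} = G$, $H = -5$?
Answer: $-2016$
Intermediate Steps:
$z{\left(D,G \right)} = 8 G$
$E{\left(d \right)} = d^{2} + 3 d$
$\left(84 + E{\left(1 \right)} 0 H\right) z{\left(-5,-3 \right)} = \left(84 + 1 \left(3 + 1\right) 0 \left(-5\right)\right) 8 \left(-3\right) = \left(84 + 1 \cdot 4 \cdot 0 \left(-5\right)\right) \left(-24\right) = \left(84 + 4 \cdot 0 \left(-5\right)\right) \left(-24\right) = \left(84 + 0 \left(-5\right)\right) \left(-24\right) = \left(84 + 0\right) \left(-24\right) = 84 \left(-24\right) = -2016$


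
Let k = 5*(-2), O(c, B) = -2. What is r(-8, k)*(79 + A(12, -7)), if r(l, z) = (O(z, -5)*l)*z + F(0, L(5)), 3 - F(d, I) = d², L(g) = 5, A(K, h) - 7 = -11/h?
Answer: -96241/7 ≈ -13749.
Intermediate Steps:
A(K, h) = 7 - 11/h
k = -10
F(d, I) = 3 - d²
r(l, z) = 3 - 2*l*z (r(l, z) = (-2*l)*z + (3 - 1*0²) = -2*l*z + (3 - 1*0) = -2*l*z + (3 + 0) = -2*l*z + 3 = 3 - 2*l*z)
r(-8, k)*(79 + A(12, -7)) = (3 - 2*(-8)*(-10))*(79 + (7 - 11/(-7))) = (3 - 160)*(79 + (7 - 11*(-⅐))) = -157*(79 + (7 + 11/7)) = -157*(79 + 60/7) = -157*613/7 = -96241/7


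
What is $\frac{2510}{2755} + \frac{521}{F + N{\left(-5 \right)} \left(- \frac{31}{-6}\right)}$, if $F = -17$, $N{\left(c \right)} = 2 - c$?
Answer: $\frac{1780156}{63365} \approx 28.094$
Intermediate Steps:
$\frac{2510}{2755} + \frac{521}{F + N{\left(-5 \right)} \left(- \frac{31}{-6}\right)} = \frac{2510}{2755} + \frac{521}{-17 + \left(2 - -5\right) \left(- \frac{31}{-6}\right)} = 2510 \cdot \frac{1}{2755} + \frac{521}{-17 + \left(2 + 5\right) \left(\left(-31\right) \left(- \frac{1}{6}\right)\right)} = \frac{502}{551} + \frac{521}{-17 + 7 \cdot \frac{31}{6}} = \frac{502}{551} + \frac{521}{-17 + \frac{217}{6}} = \frac{502}{551} + \frac{521}{\frac{115}{6}} = \frac{502}{551} + 521 \cdot \frac{6}{115} = \frac{502}{551} + \frac{3126}{115} = \frac{1780156}{63365}$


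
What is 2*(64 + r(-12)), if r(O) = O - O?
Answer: 128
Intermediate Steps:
r(O) = 0
2*(64 + r(-12)) = 2*(64 + 0) = 2*64 = 128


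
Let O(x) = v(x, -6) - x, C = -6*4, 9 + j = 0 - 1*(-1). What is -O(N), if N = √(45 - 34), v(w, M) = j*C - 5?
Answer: -187 + √11 ≈ -183.68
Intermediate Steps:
j = -8 (j = -9 + (0 - 1*(-1)) = -9 + (0 + 1) = -9 + 1 = -8)
C = -24 (C = -1*24 = -24)
v(w, M) = 187 (v(w, M) = -8*(-24) - 5 = 192 - 5 = 187)
N = √11 ≈ 3.3166
O(x) = 187 - x
-O(N) = -(187 - √11) = -187 + √11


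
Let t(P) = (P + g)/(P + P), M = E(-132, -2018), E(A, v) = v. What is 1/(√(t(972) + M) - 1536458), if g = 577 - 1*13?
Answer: -808137/1241668559807 - 9*I*√163394/191216958210278 ≈ -6.5085e-7 - 1.9025e-11*I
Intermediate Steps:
g = 564 (g = 577 - 13 = 564)
M = -2018
t(P) = (564 + P)/(2*P) (t(P) = (P + 564)/(P + P) = (564 + P)/((2*P)) = (564 + P)*(1/(2*P)) = (564 + P)/(2*P))
1/(√(t(972) + M) - 1536458) = 1/(√((½)*(564 + 972)/972 - 2018) - 1536458) = 1/(√((½)*(1/972)*1536 - 2018) - 1536458) = 1/(√(64/81 - 2018) - 1536458) = 1/(√(-163394/81) - 1536458) = 1/(I*√163394/9 - 1536458) = 1/(-1536458 + I*√163394/9)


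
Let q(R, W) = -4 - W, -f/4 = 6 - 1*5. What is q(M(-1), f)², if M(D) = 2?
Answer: 0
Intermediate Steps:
f = -4 (f = -4*(6 - 1*5) = -4*(6 - 5) = -4*1 = -4)
q(M(-1), f)² = (-4 - 1*(-4))² = (-4 + 4)² = 0² = 0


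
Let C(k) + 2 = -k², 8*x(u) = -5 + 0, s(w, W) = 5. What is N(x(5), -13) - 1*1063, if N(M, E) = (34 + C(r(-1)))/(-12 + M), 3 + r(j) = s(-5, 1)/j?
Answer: -107107/101 ≈ -1060.5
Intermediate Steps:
r(j) = -3 + 5/j
x(u) = -5/8 (x(u) = (-5 + 0)/8 = (⅛)*(-5) = -5/8)
C(k) = -2 - k²
N(M, E) = -32/(-12 + M) (N(M, E) = (34 + (-2 - (-3 + 5/(-1))²))/(-12 + M) = (34 + (-2 - (-3 + 5*(-1))²))/(-12 + M) = (34 + (-2 - (-3 - 5)²))/(-12 + M) = (34 + (-2 - 1*(-8)²))/(-12 + M) = (34 + (-2 - 1*64))/(-12 + M) = (34 + (-2 - 64))/(-12 + M) = (34 - 66)/(-12 + M) = -32/(-12 + M))
N(x(5), -13) - 1*1063 = -32/(-12 - 5/8) - 1*1063 = -32/(-101/8) - 1063 = -32*(-8/101) - 1063 = 256/101 - 1063 = -107107/101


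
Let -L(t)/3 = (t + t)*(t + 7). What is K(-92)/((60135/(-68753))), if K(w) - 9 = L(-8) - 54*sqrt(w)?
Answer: 893789/20045 + 2475108*I*sqrt(23)/20045 ≈ 44.589 + 592.18*I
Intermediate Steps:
L(t) = -6*t*(7 + t) (L(t) = -3*(t + t)*(t + 7) = -3*2*t*(7 + t) = -6*t*(7 + t))
K(w) = -39 - 54*sqrt(w) (K(w) = 9 + (-6*(-8)*(7 - 8) - 54*sqrt(w)) = 9 + (-6*(-8)*(-1) - 54*sqrt(w)) = 9 + (-48 - 54*sqrt(w)) = -39 - 54*sqrt(w))
K(-92)/((60135/(-68753))) = (-39 - 108*I*sqrt(23))/((60135/(-68753))) = (-39 - 108*I*sqrt(23))/((60135*(-1/68753))) = (-39 - 108*I*sqrt(23))/(-60135/68753) = (-39 - 108*I*sqrt(23))*(-68753/60135) = 893789/20045 + 2475108*I*sqrt(23)/20045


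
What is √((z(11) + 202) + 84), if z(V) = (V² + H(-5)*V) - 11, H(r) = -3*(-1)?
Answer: √429 ≈ 20.712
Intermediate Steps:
H(r) = 3
z(V) = -11 + V² + 3*V (z(V) = (V² + 3*V) - 11 = -11 + V² + 3*V)
√((z(11) + 202) + 84) = √(((-11 + 11² + 3*11) + 202) + 84) = √(((-11 + 121 + 33) + 202) + 84) = √((143 + 202) + 84) = √(345 + 84) = √429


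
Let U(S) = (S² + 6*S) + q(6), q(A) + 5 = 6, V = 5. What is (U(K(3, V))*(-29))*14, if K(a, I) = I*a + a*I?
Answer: -438886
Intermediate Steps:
q(A) = 1 (q(A) = -5 + 6 = 1)
K(a, I) = 2*I*a (K(a, I) = I*a + I*a = 2*I*a)
U(S) = 1 + S² + 6*S (U(S) = (S² + 6*S) + 1 = 1 + S² + 6*S)
(U(K(3, V))*(-29))*14 = ((1 + (2*5*3)² + 6*(2*5*3))*(-29))*14 = ((1 + 30² + 6*30)*(-29))*14 = ((1 + 900 + 180)*(-29))*14 = (1081*(-29))*14 = -31349*14 = -438886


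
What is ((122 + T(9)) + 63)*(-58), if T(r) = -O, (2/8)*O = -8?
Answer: -12586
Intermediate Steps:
O = -32 (O = 4*(-8) = -32)
T(r) = 32 (T(r) = -1*(-32) = 32)
((122 + T(9)) + 63)*(-58) = ((122 + 32) + 63)*(-58) = (154 + 63)*(-58) = 217*(-58) = -12586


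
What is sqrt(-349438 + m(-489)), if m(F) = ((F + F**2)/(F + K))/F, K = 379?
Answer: I*sqrt(1057036530)/55 ≈ 591.13*I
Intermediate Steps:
m(F) = (F + F**2)/(F*(379 + F)) (m(F) = ((F + F**2)/(F + 379))/F = ((F + F**2)/(379 + F))/F = (F + F**2)/(F*(379 + F)))
sqrt(-349438 + m(-489)) = sqrt(-349438 + (1 - 489)/(379 - 489)) = sqrt(-349438 - 488/(-110)) = sqrt(-349438 - 1/110*(-488)) = sqrt(-349438 + 244/55) = sqrt(-19218846/55) = I*sqrt(1057036530)/55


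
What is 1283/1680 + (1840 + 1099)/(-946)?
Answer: -1861901/794640 ≈ -2.3431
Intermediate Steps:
1283/1680 + (1840 + 1099)/(-946) = 1283*(1/1680) + 2939*(-1/946) = 1283/1680 - 2939/946 = -1861901/794640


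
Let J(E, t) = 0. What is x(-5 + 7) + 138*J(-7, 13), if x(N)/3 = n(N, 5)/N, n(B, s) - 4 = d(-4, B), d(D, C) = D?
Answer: 0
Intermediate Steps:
n(B, s) = 0 (n(B, s) = 4 - 4 = 0)
x(N) = 0 (x(N) = 3*(0/N) = 3*0 = 0)
x(-5 + 7) + 138*J(-7, 13) = 0 + 138*0 = 0 + 0 = 0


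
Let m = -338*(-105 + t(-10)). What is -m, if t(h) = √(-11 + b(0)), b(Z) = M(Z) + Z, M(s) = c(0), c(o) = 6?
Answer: -35490 + 338*I*√5 ≈ -35490.0 + 755.79*I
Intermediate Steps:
M(s) = 6
b(Z) = 6 + Z
t(h) = I*√5 (t(h) = √(-11 + (6 + 0)) = √(-11 + 6) = √(-5) = I*√5)
m = 35490 - 338*I*√5 (m = -338*(-105 + I*√5) = 35490 - 338*I*√5 ≈ 35490.0 - 755.79*I)
-m = -(35490 - 338*I*√5) = -35490 + 338*I*√5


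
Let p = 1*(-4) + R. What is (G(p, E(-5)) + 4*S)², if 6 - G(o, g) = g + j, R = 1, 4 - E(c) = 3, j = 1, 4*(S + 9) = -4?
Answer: 1296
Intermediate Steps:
S = -10 (S = -9 + (¼)*(-4) = -9 - 1 = -10)
E(c) = 1 (E(c) = 4 - 1*3 = 4 - 3 = 1)
p = -3 (p = 1*(-4) + 1 = -4 + 1 = -3)
G(o, g) = 5 - g (G(o, g) = 6 - (g + 1) = 6 - (1 + g) = 6 + (-1 - g) = 5 - g)
(G(p, E(-5)) + 4*S)² = ((5 - 1*1) + 4*(-10))² = ((5 - 1) - 40)² = (4 - 40)² = (-36)² = 1296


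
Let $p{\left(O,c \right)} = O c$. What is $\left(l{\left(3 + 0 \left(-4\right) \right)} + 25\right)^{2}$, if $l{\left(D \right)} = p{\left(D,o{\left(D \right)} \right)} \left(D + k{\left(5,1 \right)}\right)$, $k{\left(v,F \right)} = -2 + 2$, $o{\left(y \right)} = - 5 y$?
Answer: $12100$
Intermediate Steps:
$k{\left(v,F \right)} = 0$
$l{\left(D \right)} = - 5 D^{3}$ ($l{\left(D \right)} = D \left(- 5 D\right) \left(D + 0\right) = - 5 D^{2} D = - 5 D^{3}$)
$\left(l{\left(3 + 0 \left(-4\right) \right)} + 25\right)^{2} = \left(- 5 \left(3 + 0 \left(-4\right)\right)^{3} + 25\right)^{2} = \left(- 5 \left(3 + 0\right)^{3} + 25\right)^{2} = \left(- 5 \cdot 3^{3} + 25\right)^{2} = \left(\left(-5\right) 27 + 25\right)^{2} = \left(-135 + 25\right)^{2} = \left(-110\right)^{2} = 12100$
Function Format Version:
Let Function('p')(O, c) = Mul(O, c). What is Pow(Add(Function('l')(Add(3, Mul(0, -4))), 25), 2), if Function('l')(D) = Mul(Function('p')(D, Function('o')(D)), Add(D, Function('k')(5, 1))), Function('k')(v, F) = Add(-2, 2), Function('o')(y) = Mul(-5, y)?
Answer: 12100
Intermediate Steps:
Function('k')(v, F) = 0
Function('l')(D) = Mul(-5, Pow(D, 3)) (Function('l')(D) = Mul(Mul(D, Mul(-5, D)), Add(D, 0)) = Mul(Mul(-5, Pow(D, 2)), D) = Mul(-5, Pow(D, 3)))
Pow(Add(Function('l')(Add(3, Mul(0, -4))), 25), 2) = Pow(Add(Mul(-5, Pow(Add(3, Mul(0, -4)), 3)), 25), 2) = Pow(Add(Mul(-5, Pow(Add(3, 0), 3)), 25), 2) = Pow(Add(Mul(-5, Pow(3, 3)), 25), 2) = Pow(Add(Mul(-5, 27), 25), 2) = Pow(Add(-135, 25), 2) = Pow(-110, 2) = 12100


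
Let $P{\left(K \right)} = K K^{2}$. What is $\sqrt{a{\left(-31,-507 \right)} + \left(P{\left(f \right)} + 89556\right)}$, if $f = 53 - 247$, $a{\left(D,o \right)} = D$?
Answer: $i \sqrt{7211859} \approx 2685.5 i$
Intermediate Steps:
$f = -194$ ($f = 53 - 247 = -194$)
$P{\left(K \right)} = K^{3}$
$\sqrt{a{\left(-31,-507 \right)} + \left(P{\left(f \right)} + 89556\right)} = \sqrt{-31 + \left(\left(-194\right)^{3} + 89556\right)} = \sqrt{-31 + \left(-7301384 + 89556\right)} = \sqrt{-31 - 7211828} = \sqrt{-7211859} = i \sqrt{7211859}$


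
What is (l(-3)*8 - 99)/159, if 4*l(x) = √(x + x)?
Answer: -33/53 + 2*I*√6/159 ≈ -0.62264 + 0.030811*I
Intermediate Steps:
l(x) = √2*√x/4 (l(x) = √(x + x)/4 = √(2*x)/4 = (√2*√x)/4 = √2*√x/4)
(l(-3)*8 - 99)/159 = ((√2*√(-3)/4)*8 - 99)/159 = ((√2*(I*√3)/4)*8 - 99)/159 = ((I*√6/4)*8 - 99)/159 = (2*I*√6 - 99)/159 = (-99 + 2*I*√6)/159 = -33/53 + 2*I*√6/159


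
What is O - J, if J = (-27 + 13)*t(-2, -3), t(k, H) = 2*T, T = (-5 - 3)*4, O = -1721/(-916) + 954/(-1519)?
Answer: -1244957649/1391404 ≈ -894.75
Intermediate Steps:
O = 1740335/1391404 (O = -1721*(-1/916) + 954*(-1/1519) = 1721/916 - 954/1519 = 1740335/1391404 ≈ 1.2508)
T = -32 (T = -8*4 = -32)
t(k, H) = -64 (t(k, H) = 2*(-32) = -64)
J = 896 (J = (-27 + 13)*(-64) = -14*(-64) = 896)
O - J = 1740335/1391404 - 1*896 = 1740335/1391404 - 896 = -1244957649/1391404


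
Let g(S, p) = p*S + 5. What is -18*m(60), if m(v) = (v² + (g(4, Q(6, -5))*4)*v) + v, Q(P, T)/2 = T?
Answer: 85320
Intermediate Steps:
Q(P, T) = 2*T
g(S, p) = 5 + S*p (g(S, p) = S*p + 5 = 5 + S*p)
m(v) = v² - 139*v (m(v) = (v² + ((5 + 4*(2*(-5)))*4)*v) + v = (v² + ((5 + 4*(-10))*4)*v) + v = (v² + ((5 - 40)*4)*v) + v = (v² + (-35*4)*v) + v = (v² - 140*v) + v = v² - 139*v)
-18*m(60) = -1080*(-139 + 60) = -1080*(-79) = -18*(-4740) = 85320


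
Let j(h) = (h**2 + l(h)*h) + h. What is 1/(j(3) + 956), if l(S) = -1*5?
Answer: 1/953 ≈ 0.0010493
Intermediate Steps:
l(S) = -5
j(h) = h**2 - 4*h (j(h) = (h**2 - 5*h) + h = h**2 - 4*h)
1/(j(3) + 956) = 1/(3*(-4 + 3) + 956) = 1/(3*(-1) + 956) = 1/(-3 + 956) = 1/953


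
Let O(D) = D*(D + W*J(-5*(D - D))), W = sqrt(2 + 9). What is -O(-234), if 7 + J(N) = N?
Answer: -54756 - 1638*sqrt(11) ≈ -60189.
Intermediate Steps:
W = sqrt(11) ≈ 3.3166
J(N) = -7 + N
O(D) = D*(D - 7*sqrt(11)) (O(D) = D*(D + sqrt(11)*(-7 - 5*(D - D))) = D*(D + sqrt(11)*(-7 - 5*0)) = D*(D + sqrt(11)*(-7 + 0)) = D*(D + sqrt(11)*(-7)) = D*(D - 7*sqrt(11)))
-O(-234) = -(-234)*(-234 - 7*sqrt(11)) = -(54756 + 1638*sqrt(11)) = -54756 - 1638*sqrt(11)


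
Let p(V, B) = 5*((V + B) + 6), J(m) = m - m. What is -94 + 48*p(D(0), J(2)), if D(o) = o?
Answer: 1346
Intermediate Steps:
J(m) = 0
p(V, B) = 30 + 5*B + 5*V (p(V, B) = 5*((B + V) + 6) = 5*(6 + B + V) = 30 + 5*B + 5*V)
-94 + 48*p(D(0), J(2)) = -94 + 48*(30 + 5*0 + 5*0) = -94 + 48*(30 + 0 + 0) = -94 + 48*30 = -94 + 1440 = 1346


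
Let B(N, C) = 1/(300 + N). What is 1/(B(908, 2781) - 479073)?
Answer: -1208/578720183 ≈ -2.0874e-6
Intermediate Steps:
1/(B(908, 2781) - 479073) = 1/(1/(300 + 908) - 479073) = 1/(1/1208 - 479073) = 1/(-578720183/1208) = -1208/578720183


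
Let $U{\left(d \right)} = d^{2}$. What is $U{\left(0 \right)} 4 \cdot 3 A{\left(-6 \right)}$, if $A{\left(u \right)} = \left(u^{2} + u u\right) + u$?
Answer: $0$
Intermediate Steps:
$A{\left(u \right)} = u + 2 u^{2}$ ($A{\left(u \right)} = \left(u^{2} + u^{2}\right) + u = 2 u^{2} + u = u + 2 u^{2}$)
$U{\left(0 \right)} 4 \cdot 3 A{\left(-6 \right)} = 0^{2} \cdot 4 \cdot 3 \left(- 6 \left(1 + 2 \left(-6\right)\right)\right) = 0 \cdot 12 \left(- 6 \left(1 - 12\right)\right) = 0 \left(\left(-6\right) \left(-11\right)\right) = 0 \cdot 66 = 0$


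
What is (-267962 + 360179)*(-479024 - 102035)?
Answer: -53583517803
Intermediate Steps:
(-267962 + 360179)*(-479024 - 102035) = 92217*(-581059) = -53583517803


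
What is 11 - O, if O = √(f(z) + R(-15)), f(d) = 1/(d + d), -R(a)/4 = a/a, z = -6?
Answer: 11 - 7*I*√3/6 ≈ 11.0 - 2.0207*I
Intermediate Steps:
R(a) = -4 (R(a) = -4*a/a = -4*1 = -4)
f(d) = 1/(2*d)
O = 7*I*√3/6 (O = √((½)/(-6) - 4) = √((½)*(-⅙) - 4) = √(-1/12 - 4) = √(-49/12) = 7*I*√3/6 ≈ 2.0207*I)
11 - O = 11 - 7*I*√3/6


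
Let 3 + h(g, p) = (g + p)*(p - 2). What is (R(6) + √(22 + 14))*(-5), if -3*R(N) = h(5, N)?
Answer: 115/3 ≈ 38.333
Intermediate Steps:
h(g, p) = -3 + (-2 + p)*(g + p) (h(g, p) = -3 + (g + p)*(p - 2) = -3 + (g + p)*(-2 + p) = -3 + (-2 + p)*(g + p))
R(N) = 13/3 - N - N²/3 (R(N) = -(-3 + N² - 2*5 - 2*N + 5*N)/3 = -(-3 + N² - 10 - 2*N + 5*N)/3 = -(-13 + N² + 3*N)/3 = 13/3 - N - N²/3)
(R(6) + √(22 + 14))*(-5) = ((13/3 - 1*6 - ⅓*6²) + √(22 + 14))*(-5) = ((13/3 - 6 - ⅓*36) + √36)*(-5) = ((13/3 - 6 - 12) + 6)*(-5) = (-41/3 + 6)*(-5) = -23/3*(-5) = 115/3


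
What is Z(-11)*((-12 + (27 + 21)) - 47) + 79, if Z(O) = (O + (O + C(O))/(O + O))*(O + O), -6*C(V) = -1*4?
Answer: -7408/3 ≈ -2469.3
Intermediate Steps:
C(V) = ⅔ (C(V) = -(-1)*4/6 = -⅙*(-4) = ⅔)
Z(O) = 2*O*(O + (⅔ + O)/(2*O)) (Z(O) = (O + (O + ⅔)/(O + O))*(O + O) = (O + (⅔ + O)/((2*O)))*(2*O) = (O + (⅔ + O)*(1/(2*O)))*(2*O) = (O + (⅔ + O)/(2*O))*(2*O) = 2*O*(O + (⅔ + O)/(2*O)))
Z(-11)*((-12 + (27 + 21)) - 47) + 79 = (⅔ - 11 + 2*(-11)²)*((-12 + (27 + 21)) - 47) + 79 = (⅔ - 11 + 2*121)*((-12 + 48) - 47) + 79 = (⅔ - 11 + 242)*(36 - 47) + 79 = (695/3)*(-11) + 79 = -7645/3 + 79 = -7408/3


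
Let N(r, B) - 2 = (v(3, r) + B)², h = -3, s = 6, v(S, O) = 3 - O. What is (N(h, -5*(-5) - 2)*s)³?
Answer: 129400655112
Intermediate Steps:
N(r, B) = 2 + (3 + B - r)² (N(r, B) = 2 + ((3 - r) + B)² = 2 + (3 + B - r)²)
(N(h, -5*(-5) - 2)*s)³ = ((2 + (3 + (-5*(-5) - 2) - 1*(-3))²)*6)³ = ((2 + (3 + (25 - 2) + 3)²)*6)³ = ((2 + (3 + 23 + 3)²)*6)³ = ((2 + 29²)*6)³ = ((2 + 841)*6)³ = (843*6)³ = 5058³ = 129400655112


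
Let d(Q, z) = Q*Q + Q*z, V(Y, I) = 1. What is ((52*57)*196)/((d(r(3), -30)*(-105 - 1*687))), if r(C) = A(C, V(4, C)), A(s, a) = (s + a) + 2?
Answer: 12103/2376 ≈ 5.0939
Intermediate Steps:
A(s, a) = 2 + a + s (A(s, a) = (a + s) + 2 = 2 + a + s)
r(C) = 3 + C (r(C) = 2 + 1 + C = 3 + C)
d(Q, z) = Q² + Q*z
((52*57)*196)/((d(r(3), -30)*(-105 - 1*687))) = ((52*57)*196)/((((3 + 3)*((3 + 3) - 30))*(-105 - 1*687))) = (2964*196)/(((6*(6 - 30))*(-105 - 687))) = 580944/(((6*(-24))*(-792))) = 580944/((-144*(-792))) = 580944/114048 = 580944*(1/114048) = 12103/2376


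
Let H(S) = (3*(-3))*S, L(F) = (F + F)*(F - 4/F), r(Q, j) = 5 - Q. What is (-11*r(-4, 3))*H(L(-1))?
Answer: -5346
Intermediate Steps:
L(F) = 2*F*(F - 4/F) (L(F) = (2*F)*(F - 4/F) = 2*F*(F - 4/F))
H(S) = -9*S
(-11*r(-4, 3))*H(L(-1)) = (-11*(5 - 1*(-4)))*(-9*(-8 + 2*(-1)**2)) = (-11*(5 + 4))*(-9*(-8 + 2*1)) = (-11*9)*(-9*(-8 + 2)) = -(-891)*(-6) = -99*54 = -5346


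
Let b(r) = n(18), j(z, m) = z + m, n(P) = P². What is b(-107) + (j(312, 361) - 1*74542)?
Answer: -73545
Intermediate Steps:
j(z, m) = m + z
b(r) = 324 (b(r) = 18² = 324)
b(-107) + (j(312, 361) - 1*74542) = 324 + ((361 + 312) - 1*74542) = 324 + (673 - 74542) = 324 - 73869 = -73545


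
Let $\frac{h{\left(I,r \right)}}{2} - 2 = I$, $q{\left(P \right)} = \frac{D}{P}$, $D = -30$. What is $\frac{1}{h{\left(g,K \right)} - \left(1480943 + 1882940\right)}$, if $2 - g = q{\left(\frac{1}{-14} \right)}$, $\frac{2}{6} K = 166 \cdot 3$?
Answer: $- \frac{1}{3364715} \approx -2.972 \cdot 10^{-7}$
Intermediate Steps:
$K = 1494$ ($K = 3 \cdot 166 \cdot 3 = 3 \cdot 498 = 1494$)
$q{\left(P \right)} = - \frac{30}{P}$
$g = -418$ ($g = 2 - - \frac{30}{\frac{1}{-14}} = 2 - - \frac{30}{- \frac{1}{14}} = 2 - \left(-30\right) \left(-14\right) = 2 - 420 = -418$)
$h{\left(I,r \right)} = 4 + 2 I$
$\frac{1}{h{\left(g,K \right)} - \left(1480943 + 1882940\right)} = \frac{1}{\left(4 + 2 \left(-418\right)\right) - \left(1480943 + 1882940\right)} = \frac{1}{\left(4 - 836\right) - 3363883} = \frac{1}{-832 - 3363883} = \frac{1}{-3364715} = - \frac{1}{3364715}$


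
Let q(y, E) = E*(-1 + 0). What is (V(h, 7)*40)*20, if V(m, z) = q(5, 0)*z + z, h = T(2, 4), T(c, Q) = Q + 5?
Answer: 5600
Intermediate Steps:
T(c, Q) = 5 + Q
h = 9 (h = 5 + 4 = 9)
q(y, E) = -E (q(y, E) = E*(-1) = -E)
V(m, z) = z (V(m, z) = (-1*0)*z + z = 0*z + z = 0 + z = z)
(V(h, 7)*40)*20 = (7*40)*20 = 280*20 = 5600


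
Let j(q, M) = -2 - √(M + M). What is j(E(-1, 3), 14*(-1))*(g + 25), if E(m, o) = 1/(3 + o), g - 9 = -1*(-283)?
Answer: -634 - 634*I*√7 ≈ -634.0 - 1677.4*I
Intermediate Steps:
g = 292 (g = 9 - 1*(-283) = 9 + 283 = 292)
j(q, M) = -2 - √2*√M (j(q, M) = -2 - √(2*M) = -2 - √2*√M)
j(E(-1, 3), 14*(-1))*(g + 25) = (-2 - √2*√(14*(-1)))*(292 + 25) = (-2 - √2*√(-14))*317 = (-2 - √2*I*√14)*317 = (-2 - 2*I*√7)*317 = -634 - 634*I*√7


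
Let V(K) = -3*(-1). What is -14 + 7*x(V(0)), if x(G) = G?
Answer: 7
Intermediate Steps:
V(K) = 3
-14 + 7*x(V(0)) = -14 + 7*3 = -14 + 21 = 7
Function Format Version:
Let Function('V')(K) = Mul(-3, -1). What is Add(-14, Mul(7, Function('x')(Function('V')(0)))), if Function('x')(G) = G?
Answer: 7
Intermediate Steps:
Function('V')(K) = 3
Add(-14, Mul(7, Function('x')(Function('V')(0)))) = Add(-14, Mul(7, 3)) = Add(-14, 21) = 7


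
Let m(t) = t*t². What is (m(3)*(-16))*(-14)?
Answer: 6048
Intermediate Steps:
m(t) = t³
(m(3)*(-16))*(-14) = (3³*(-16))*(-14) = (27*(-16))*(-14) = -432*(-14) = 6048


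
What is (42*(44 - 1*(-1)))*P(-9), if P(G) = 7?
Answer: 13230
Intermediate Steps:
(42*(44 - 1*(-1)))*P(-9) = (42*(44 - 1*(-1)))*7 = (42*(44 + 1))*7 = (42*45)*7 = 1890*7 = 13230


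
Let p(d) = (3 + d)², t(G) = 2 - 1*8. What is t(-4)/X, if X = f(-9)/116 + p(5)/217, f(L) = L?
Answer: -151032/5471 ≈ -27.606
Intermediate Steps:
t(G) = -6 (t(G) = 2 - 8 = -6)
X = 5471/25172 (X = -9/116 + (3 + 5)²/217 = -9*1/116 + 8²*(1/217) = -9/116 + 64*(1/217) = -9/116 + 64/217 = 5471/25172 ≈ 0.21734)
t(-4)/X = -6/5471/25172 = -6*25172/5471 = -151032/5471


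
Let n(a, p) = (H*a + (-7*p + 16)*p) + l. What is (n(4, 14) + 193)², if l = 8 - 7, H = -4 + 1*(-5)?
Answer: 980100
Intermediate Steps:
H = -9 (H = -4 - 5 = -9)
l = 1
n(a, p) = 1 - 9*a + p*(16 - 7*p) (n(a, p) = (-9*a + (-7*p + 16)*p) + 1 = (-9*a + (16 - 7*p)*p) + 1 = (-9*a + p*(16 - 7*p)) + 1 = 1 - 9*a + p*(16 - 7*p))
(n(4, 14) + 193)² = ((1 - 9*4 - 7*14² + 16*14) + 193)² = ((1 - 36 - 7*196 + 224) + 193)² = ((1 - 36 - 1372 + 224) + 193)² = (-1183 + 193)² = (-990)² = 980100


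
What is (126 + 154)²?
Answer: 78400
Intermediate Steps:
(126 + 154)² = 280² = 78400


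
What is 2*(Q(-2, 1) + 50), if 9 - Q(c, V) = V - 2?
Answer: 120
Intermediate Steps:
Q(c, V) = 11 - V (Q(c, V) = 9 - (V - 2) = 9 - (-2 + V) = 9 + (2 - V) = 11 - V)
2*(Q(-2, 1) + 50) = 2*((11 - 1*1) + 50) = 2*((11 - 1) + 50) = 2*(10 + 50) = 2*60 = 120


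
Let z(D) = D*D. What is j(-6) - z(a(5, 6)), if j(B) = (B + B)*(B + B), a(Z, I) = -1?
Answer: 143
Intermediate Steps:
z(D) = D²
j(B) = 4*B² (j(B) = (2*B)*(2*B) = 4*B²)
j(-6) - z(a(5, 6)) = 4*(-6)² - 1*(-1)² = 4*36 - 1*1 = 144 - 1 = 143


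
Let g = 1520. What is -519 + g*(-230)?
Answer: -350119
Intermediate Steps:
-519 + g*(-230) = -519 + 1520*(-230) = -519 - 349600 = -350119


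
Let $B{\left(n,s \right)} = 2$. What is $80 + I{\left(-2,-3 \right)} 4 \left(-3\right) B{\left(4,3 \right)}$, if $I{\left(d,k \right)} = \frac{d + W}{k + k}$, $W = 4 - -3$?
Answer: $100$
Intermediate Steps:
$W = 7$ ($W = 4 + 3 = 7$)
$I{\left(d,k \right)} = \frac{7 + d}{2 k}$ ($I{\left(d,k \right)} = \frac{d + 7}{k + k} = \frac{7 + d}{2 k}$)
$80 + I{\left(-2,-3 \right)} 4 \left(-3\right) B{\left(4,3 \right)} = 80 + \frac{7 - 2}{2 \left(-3\right)} 4 \left(-3\right) 2 = 80 + \frac{1}{2} \left(- \frac{1}{3}\right) 5 \left(\left(-12\right) 2\right) = 80 - -20 = 80 + 20 = 100$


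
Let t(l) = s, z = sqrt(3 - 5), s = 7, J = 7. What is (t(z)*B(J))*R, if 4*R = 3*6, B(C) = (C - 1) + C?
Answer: 819/2 ≈ 409.50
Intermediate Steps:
B(C) = -1 + 2*C (B(C) = (-1 + C) + C = -1 + 2*C)
z = I*sqrt(2) (z = sqrt(-2) = I*sqrt(2) ≈ 1.4142*I)
t(l) = 7
R = 9/2 (R = (3*6)/4 = (1/4)*18 = 9/2 ≈ 4.5000)
(t(z)*B(J))*R = (7*(-1 + 2*7))*(9/2) = (7*(-1 + 14))*(9/2) = (7*13)*(9/2) = 91*(9/2) = 819/2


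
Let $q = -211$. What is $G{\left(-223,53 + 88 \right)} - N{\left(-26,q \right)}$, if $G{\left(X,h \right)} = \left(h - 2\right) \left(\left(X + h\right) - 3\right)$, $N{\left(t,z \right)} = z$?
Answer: $-11604$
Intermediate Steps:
$G{\left(X,h \right)} = \left(-2 + h\right) \left(-3 + X + h\right)$
$G{\left(-223,53 + 88 \right)} - N{\left(-26,q \right)} = \left(6 + \left(53 + 88\right)^{2} - 5 \left(53 + 88\right) - -446 - 223 \left(53 + 88\right)\right) - -211 = \left(6 + 141^{2} - 705 + 446 - 31443\right) + 211 = \left(6 + 19881 - 705 + 446 - 31443\right) + 211 = -11815 + 211 = -11604$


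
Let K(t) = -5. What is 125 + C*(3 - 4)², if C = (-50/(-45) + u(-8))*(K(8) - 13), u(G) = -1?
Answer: 123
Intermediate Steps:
C = -2 (C = (-50/(-45) - 1)*(-5 - 13) = (-50*(-1/45) - 1)*(-18) = (10/9 - 1)*(-18) = (⅑)*(-18) = -2)
125 + C*(3 - 4)² = 125 - 2*(3 - 4)² = 125 - 2*(-1)² = 125 - 2*1 = 125 - 2 = 123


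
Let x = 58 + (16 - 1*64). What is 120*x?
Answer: 1200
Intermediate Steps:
x = 10 (x = 58 + (16 - 64) = 58 - 48 = 10)
120*x = 120*10 = 1200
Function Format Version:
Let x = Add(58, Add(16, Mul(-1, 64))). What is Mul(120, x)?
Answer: 1200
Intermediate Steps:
x = 10 (x = Add(58, Add(16, -64)) = Add(58, -48) = 10)
Mul(120, x) = Mul(120, 10) = 1200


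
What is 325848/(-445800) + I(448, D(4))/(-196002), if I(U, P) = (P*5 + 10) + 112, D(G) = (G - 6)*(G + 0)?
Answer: -1331321152/1820368575 ≈ -0.73135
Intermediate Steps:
D(G) = G*(-6 + G) (D(G) = (-6 + G)*G = G*(-6 + G))
I(U, P) = 122 + 5*P (I(U, P) = (5*P + 10) + 112 = (10 + 5*P) + 112 = 122 + 5*P)
325848/(-445800) + I(448, D(4))/(-196002) = 325848/(-445800) + (122 + 5*(4*(-6 + 4)))/(-196002) = 325848*(-1/445800) + (122 + 5*(4*(-2)))*(-1/196002) = -13577/18575 + (122 + 5*(-8))*(-1/196002) = -13577/18575 + (122 - 40)*(-1/196002) = -13577/18575 + 82*(-1/196002) = -13577/18575 - 41/98001 = -1331321152/1820368575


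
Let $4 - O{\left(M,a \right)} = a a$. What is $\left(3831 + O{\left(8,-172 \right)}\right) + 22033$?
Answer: $-3716$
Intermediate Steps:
$O{\left(M,a \right)} = 4 - a^{2}$ ($O{\left(M,a \right)} = 4 - a a = 4 - a^{2}$)
$\left(3831 + O{\left(8,-172 \right)}\right) + 22033 = \left(3831 + \left(4 - \left(-172\right)^{2}\right)\right) + 22033 = \left(3831 + \left(4 - 29584\right)\right) + 22033 = \left(3831 - 29580\right) + 22033 = -25749 + 22033 = -3716$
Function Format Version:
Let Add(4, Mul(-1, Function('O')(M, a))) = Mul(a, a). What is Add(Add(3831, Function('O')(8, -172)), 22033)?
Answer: -3716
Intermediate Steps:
Function('O')(M, a) = Add(4, Mul(-1, Pow(a, 2))) (Function('O')(M, a) = Add(4, Mul(-1, Mul(a, a))) = Add(4, Mul(-1, Pow(a, 2))))
Add(Add(3831, Function('O')(8, -172)), 22033) = Add(Add(3831, Add(4, Mul(-1, Pow(-172, 2)))), 22033) = Add(Add(3831, Add(4, Mul(-1, 29584))), 22033) = Add(Add(3831, Add(4, -29584)), 22033) = Add(Add(3831, -29580), 22033) = Add(-25749, 22033) = -3716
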